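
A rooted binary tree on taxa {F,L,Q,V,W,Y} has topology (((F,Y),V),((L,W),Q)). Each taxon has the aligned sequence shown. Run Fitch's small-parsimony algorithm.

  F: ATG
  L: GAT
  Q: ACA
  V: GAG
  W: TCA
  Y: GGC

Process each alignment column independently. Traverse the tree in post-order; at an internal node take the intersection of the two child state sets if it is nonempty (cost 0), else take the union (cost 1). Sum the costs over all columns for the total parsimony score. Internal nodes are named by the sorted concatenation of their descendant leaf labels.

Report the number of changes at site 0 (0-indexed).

site 0, node FY: F={A} ∪ Y={G} → {A,G} (+1)
site 0, node FVY: FY={A,G} ∩ V={G} → {G} (+0)
site 0, node LW: L={G} ∪ W={T} → {G,T} (+1)
site 0, node LQW: LW={G,T} ∪ Q={A} → {A,G,T} (+1)
site 0, node FLQVWY: FVY={G} ∩ LQW={A,G,T} → {G} (+0)
site 1, node FY: F={T} ∪ Y={G} → {G,T} (+1)
site 1, node FVY: FY={G,T} ∪ V={A} → {A,G,T} (+1)
site 1, node LW: L={A} ∪ W={C} → {A,C} (+1)
site 1, node LQW: LW={A,C} ∩ Q={C} → {C} (+0)
site 1, node FLQVWY: FVY={A,G,T} ∪ LQW={C} → {A,C,G,T} (+1)
site 2, node FY: F={G} ∪ Y={C} → {C,G} (+1)
site 2, node FVY: FY={C,G} ∩ V={G} → {G} (+0)
site 2, node LW: L={T} ∪ W={A} → {A,T} (+1)
site 2, node LQW: LW={A,T} ∩ Q={A} → {A} (+0)
site 2, node FLQVWY: FVY={G} ∪ LQW={A} → {A,G} (+1)
per-site changes: [3, 4, 3]; total = 10

3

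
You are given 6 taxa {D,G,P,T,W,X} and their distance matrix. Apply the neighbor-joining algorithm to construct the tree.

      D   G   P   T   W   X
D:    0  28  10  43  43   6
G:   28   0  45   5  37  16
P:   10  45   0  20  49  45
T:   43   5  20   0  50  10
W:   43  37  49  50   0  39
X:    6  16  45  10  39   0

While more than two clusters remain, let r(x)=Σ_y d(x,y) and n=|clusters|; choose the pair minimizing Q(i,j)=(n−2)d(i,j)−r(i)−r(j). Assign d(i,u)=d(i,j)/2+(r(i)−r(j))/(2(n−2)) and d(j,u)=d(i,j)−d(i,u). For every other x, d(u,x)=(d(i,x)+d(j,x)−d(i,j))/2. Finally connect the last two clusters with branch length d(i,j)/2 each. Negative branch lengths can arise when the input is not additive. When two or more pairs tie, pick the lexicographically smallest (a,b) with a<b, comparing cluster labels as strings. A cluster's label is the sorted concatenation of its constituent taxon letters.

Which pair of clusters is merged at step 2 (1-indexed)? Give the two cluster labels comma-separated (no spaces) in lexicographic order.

step 1: merge (D,P) at d=10, Q=-259; branch lengths D→1/8, P→79/8; new cluster DP
  updated: d(DP,G)=63/2, d(DP,T)=53/2, d(DP,W)=41, d(DP,X)=41/2
step 2: merge (G,T) at d=5, Q=-166; branch lengths G→13/6, T→17/6; new cluster GT
  updated: d(DP,GT)=53/2, d(GT,W)=41, d(GT,X)=21/2
step 3: merge (DP,W) at d=41, Q=-127; branch lengths DP→49/4, W→115/4; new cluster DPW
  updated: d(DPW,GT)=53/4, d(DPW,X)=37/4
step 4: merge (DPW,GT) at d=53/4, Q=-33; branch lengths DPW→6, GT→29/4; new cluster DGPTW
  updated: d(DGPTW,X)=13/4
step 5: merge (DGPTW,X) at d=13/4; branch lengths DGPTW→13/8, X→13/8; new cluster DGPTWX
final tree: ((((D:1/8,P:79/8):49/4,W:115/4):6,(G:13/6,T:17/6):29/4):13/8,X:13/8)
total length: 145/2

G,T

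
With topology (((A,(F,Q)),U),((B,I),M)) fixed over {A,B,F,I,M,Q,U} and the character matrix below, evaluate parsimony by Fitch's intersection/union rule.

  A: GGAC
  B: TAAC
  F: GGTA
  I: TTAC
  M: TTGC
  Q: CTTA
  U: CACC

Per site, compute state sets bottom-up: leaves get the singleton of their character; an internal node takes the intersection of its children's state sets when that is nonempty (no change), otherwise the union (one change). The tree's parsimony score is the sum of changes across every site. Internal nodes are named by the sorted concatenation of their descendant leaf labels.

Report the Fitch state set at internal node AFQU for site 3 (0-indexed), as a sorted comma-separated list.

site 0, node FQ: F={G} ∪ Q={C} → {C,G} (+1)
site 0, node AFQ: A={G} ∩ FQ={C,G} → {G} (+0)
site 0, node AFQU: AFQ={G} ∪ U={C} → {C,G} (+1)
site 0, node BI: B={T} ∩ I={T} → {T} (+0)
site 0, node BIM: BI={T} ∩ M={T} → {T} (+0)
site 0, node ABFIMQU: AFQU={C,G} ∪ BIM={T} → {C,G,T} (+1)
site 1, node FQ: F={G} ∪ Q={T} → {G,T} (+1)
site 1, node AFQ: A={G} ∩ FQ={G,T} → {G} (+0)
site 1, node AFQU: AFQ={G} ∪ U={A} → {A,G} (+1)
site 1, node BI: B={A} ∪ I={T} → {A,T} (+1)
site 1, node BIM: BI={A,T} ∩ M={T} → {T} (+0)
site 1, node ABFIMQU: AFQU={A,G} ∪ BIM={T} → {A,G,T} (+1)
site 2, node FQ: F={T} ∩ Q={T} → {T} (+0)
site 2, node AFQ: A={A} ∪ FQ={T} → {A,T} (+1)
site 2, node AFQU: AFQ={A,T} ∪ U={C} → {A,C,T} (+1)
site 2, node BI: B={A} ∩ I={A} → {A} (+0)
site 2, node BIM: BI={A} ∪ M={G} → {A,G} (+1)
site 2, node ABFIMQU: AFQU={A,C,T} ∩ BIM={A,G} → {A} (+0)
site 3, node FQ: F={A} ∩ Q={A} → {A} (+0)
site 3, node AFQ: A={C} ∪ FQ={A} → {A,C} (+1)
site 3, node AFQU: AFQ={A,C} ∩ U={C} → {C} (+0)
site 3, node BI: B={C} ∩ I={C} → {C} (+0)
site 3, node BIM: BI={C} ∩ M={C} → {C} (+0)
site 3, node ABFIMQU: AFQU={C} ∩ BIM={C} → {C} (+0)
per-site changes: [3, 4, 3, 1]; total = 11

C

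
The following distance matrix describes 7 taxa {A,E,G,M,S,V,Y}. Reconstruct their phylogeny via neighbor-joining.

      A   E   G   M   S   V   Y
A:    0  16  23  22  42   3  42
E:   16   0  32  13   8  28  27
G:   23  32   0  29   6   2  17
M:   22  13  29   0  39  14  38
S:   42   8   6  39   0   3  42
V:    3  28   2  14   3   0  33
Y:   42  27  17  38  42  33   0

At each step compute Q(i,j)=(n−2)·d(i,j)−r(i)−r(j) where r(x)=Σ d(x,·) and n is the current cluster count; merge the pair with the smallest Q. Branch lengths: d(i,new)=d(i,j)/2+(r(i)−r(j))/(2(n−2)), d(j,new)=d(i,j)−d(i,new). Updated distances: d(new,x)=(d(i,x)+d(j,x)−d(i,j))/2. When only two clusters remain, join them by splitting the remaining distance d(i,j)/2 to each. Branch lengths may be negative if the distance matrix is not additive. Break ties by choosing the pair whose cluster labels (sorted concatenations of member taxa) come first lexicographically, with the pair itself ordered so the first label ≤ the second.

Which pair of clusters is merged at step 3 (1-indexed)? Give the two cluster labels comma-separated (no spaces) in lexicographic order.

step 1: merge (E,S) at d=8, Q=-224; branch lengths E→12/5, S→28/5; new cluster ES
  updated: d(A,ES)=25, d(ES,G)=15, d(ES,M)=22, d(ES,V)=23/2, d(ES,Y)=61/2
step 2: merge (G,Y) at d=17, Q=-357/2; branch lengths G→-13/16, Y→285/16; new cluster GY
  updated: d(A,GY)=24, d(ES,GY)=57/4, d(GY,M)=25, d(GY,V)=9
step 3: merge (A,V) at d=3, Q=-205/2; branch lengths A→91/12, V→-55/12; new cluster AV
  updated: d(AV,ES)=67/4, d(AV,GY)=15, d(AV,M)=33/2
step 4: merge (AV,M) at d=33/2, Q=-315/4; branch lengths AV→71/16, M→193/16; new cluster AMV
  updated: d(AMV,ES)=89/8, d(AMV,GY)=47/4
step 5: merge (AMV,ES) at d=89/8, Q=-297/8; branch lengths AMV→69/16, ES→109/16; new cluster AEMSV
  updated: d(AEMSV,GY)=119/16
step 6: merge (AEMSV,GY) at d=119/16; branch lengths AEMSV→119/32, GY→119/32; new cluster AEGMSVY
final tree: ((((A:91/12,V:-55/12):71/16,M:193/16):69/16,(E:12/5,S:28/5):109/16):119/32,(G:-13/16,Y:285/16):119/32)
total length: 1009/16

A,V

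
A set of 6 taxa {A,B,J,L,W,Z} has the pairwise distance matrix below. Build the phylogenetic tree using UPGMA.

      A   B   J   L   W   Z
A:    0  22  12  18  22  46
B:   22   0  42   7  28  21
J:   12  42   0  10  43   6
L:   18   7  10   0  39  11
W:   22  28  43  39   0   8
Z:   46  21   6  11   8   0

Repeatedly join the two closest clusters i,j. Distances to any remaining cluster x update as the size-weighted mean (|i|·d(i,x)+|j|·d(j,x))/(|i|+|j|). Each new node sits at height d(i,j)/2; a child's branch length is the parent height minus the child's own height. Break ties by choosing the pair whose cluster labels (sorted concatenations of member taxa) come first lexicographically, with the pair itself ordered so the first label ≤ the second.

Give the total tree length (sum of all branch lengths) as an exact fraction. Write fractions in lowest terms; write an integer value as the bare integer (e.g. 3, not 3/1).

iteration 1: select J,Z (d=6); attach at lengths (3, 3); label the merged cluster JZ
  updated: d(A,JZ)=29, d(B,JZ)=63/2, d(JZ,L)=21/2, d(JZ,W)=51/2
iteration 2: select B,L (d=7); attach at lengths (7/2, 7/2); label the merged cluster BL
  updated: d(A,BL)=20, d(BL,JZ)=21, d(BL,W)=67/2
iteration 3: select A,BL (d=20); attach at lengths (10, 13/2); label the merged cluster ABL
  updated: d(ABL,JZ)=71/3, d(ABL,W)=89/3
iteration 4: select ABL,JZ (d=71/3); attach at lengths (11/6, 53/6); label the merged cluster ABJLZ
  updated: d(ABJLZ,W)=28
iteration 5: select ABJLZ,W (d=28); attach at lengths (13/6, 14); label the merged cluster ABJLWZ
final tree: (((A:10,(B:7/2,L:7/2):13/2):11/6,(J:3,Z:3):53/6):13/6,W:14)
total length: 169/3

169/3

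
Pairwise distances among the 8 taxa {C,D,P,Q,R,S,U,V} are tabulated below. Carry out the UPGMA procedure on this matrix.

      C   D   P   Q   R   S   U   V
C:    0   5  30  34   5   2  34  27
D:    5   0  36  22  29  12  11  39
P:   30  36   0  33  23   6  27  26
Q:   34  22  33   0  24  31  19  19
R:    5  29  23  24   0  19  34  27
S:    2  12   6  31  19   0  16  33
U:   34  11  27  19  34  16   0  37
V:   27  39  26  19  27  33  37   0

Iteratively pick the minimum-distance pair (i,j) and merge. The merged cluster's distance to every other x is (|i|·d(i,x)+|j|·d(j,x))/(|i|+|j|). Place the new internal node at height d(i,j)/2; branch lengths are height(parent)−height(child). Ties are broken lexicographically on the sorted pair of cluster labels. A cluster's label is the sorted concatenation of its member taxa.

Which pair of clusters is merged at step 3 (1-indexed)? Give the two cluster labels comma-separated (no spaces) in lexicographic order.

CDS,R

step 1: merge (C,S) at d=2; branch lengths C→1, S→1; new cluster CS
  updated: d(CS,D)=17/2, d(CS,P)=18, d(CS,Q)=65/2, d(CS,R)=12, d(CS,U)=25, d(CS,V)=30
step 2: merge (CS,D) at d=17/2; branch lengths CS→13/4, D→17/4; new cluster CDS
  updated: d(CDS,P)=24, d(CDS,Q)=29, d(CDS,R)=53/3, d(CDS,U)=61/3, d(CDS,V)=33
step 3: merge (CDS,R) at d=53/3; branch lengths CDS→55/12, R→53/6; new cluster CDRS
  updated: d(CDRS,P)=95/4, d(CDRS,Q)=111/4, d(CDRS,U)=95/4, d(CDRS,V)=63/2
step 4: merge (Q,U) at d=19; branch lengths Q→19/2, U→19/2; new cluster QU
  updated: d(CDRS,QU)=103/4, d(P,QU)=30, d(QU,V)=28
step 5: merge (CDRS,P) at d=95/4; branch lengths CDRS→73/24, P→95/8; new cluster CDPRS
  updated: d(CDPRS,QU)=133/5, d(CDPRS,V)=152/5
step 6: merge (CDPRS,QU) at d=133/5; branch lengths CDPRS→57/40, QU→19/5; new cluster CDPQRSU
  updated: d(CDPQRSU,V)=208/7
step 7: merge (CDPQRSU,V) at d=208/7; branch lengths CDPQRSU→109/70, V→104/7; new cluster CDPQRSUV
final tree: ((((((C:1,S:1):13/4,D:17/4):55/12,R:53/6):73/24,P:95/8):57/40,(Q:19/2,U:19/2):19/5):109/70,V:104/7)
total length: 65917/840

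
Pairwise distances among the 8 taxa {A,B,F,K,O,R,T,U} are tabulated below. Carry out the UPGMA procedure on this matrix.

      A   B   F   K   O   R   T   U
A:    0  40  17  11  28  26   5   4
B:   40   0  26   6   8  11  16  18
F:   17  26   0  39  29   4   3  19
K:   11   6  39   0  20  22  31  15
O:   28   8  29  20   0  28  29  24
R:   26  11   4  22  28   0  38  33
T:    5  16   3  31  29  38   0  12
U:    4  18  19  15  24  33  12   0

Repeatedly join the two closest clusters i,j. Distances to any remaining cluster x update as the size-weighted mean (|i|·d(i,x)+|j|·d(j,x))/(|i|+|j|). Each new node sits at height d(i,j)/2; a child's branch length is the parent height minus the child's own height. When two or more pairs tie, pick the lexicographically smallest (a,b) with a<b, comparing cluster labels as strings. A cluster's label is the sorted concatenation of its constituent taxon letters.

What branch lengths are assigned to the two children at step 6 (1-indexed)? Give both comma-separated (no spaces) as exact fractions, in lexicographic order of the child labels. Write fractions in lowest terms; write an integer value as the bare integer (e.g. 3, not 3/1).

19/6,61/6

1. join F+T (d=3) ⇒ FT; edges |F|=3/2, |T|=3/2
  updated: d(A,FT)=11, d(B,FT)=21, d(FT,K)=35, d(FT,O)=29, d(FT,R)=21, d(FT,U)=31/2
2. join A+U (d=4) ⇒ AU; edges |A|=2, |U|=2
  updated: d(AU,B)=29, d(AU,FT)=53/4, d(AU,K)=13, d(AU,O)=26, d(AU,R)=59/2
3. join B+K (d=6) ⇒ BK; edges |B|=3, |K|=3
  updated: d(AU,BK)=21, d(BK,FT)=28, d(BK,O)=14, d(BK,R)=33/2
4. join AU+FT (d=53/4) ⇒ AFTU; edges |AU|=37/8, |FT|=41/8
  updated: d(AFTU,BK)=49/2, d(AFTU,O)=55/2, d(AFTU,R)=101/4
5. join BK+O (d=14) ⇒ BKO; edges |BK|=4, |O|=7
  updated: d(AFTU,BKO)=51/2, d(BKO,R)=61/3
6. join BKO+R (d=61/3) ⇒ BKOR; edges |BKO|=19/6, |R|=61/6
  updated: d(AFTU,BKOR)=407/16
7. join AFTU+BKOR (d=407/16) ⇒ ABFKORTU; edges |AFTU|=195/32, |BKOR|=245/96
final tree: (((A:2,U:2):37/8,(F:3/2,T:3/2):41/8):195/32,(((B:3,K:3):4,O:7):19/6,R:61/6):245/96)
total length: 2675/48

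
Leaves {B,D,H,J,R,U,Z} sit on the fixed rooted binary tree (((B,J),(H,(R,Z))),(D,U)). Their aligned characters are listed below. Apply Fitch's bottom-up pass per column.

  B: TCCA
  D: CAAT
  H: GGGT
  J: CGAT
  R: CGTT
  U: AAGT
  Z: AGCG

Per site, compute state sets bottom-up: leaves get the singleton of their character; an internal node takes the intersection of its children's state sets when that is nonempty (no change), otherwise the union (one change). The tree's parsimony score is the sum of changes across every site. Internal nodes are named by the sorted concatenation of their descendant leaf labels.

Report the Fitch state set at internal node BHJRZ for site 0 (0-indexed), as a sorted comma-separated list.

BJ@0: {T} ∪ {C} = {C,T} (union, +1)
RZ@0: {C} ∪ {A} = {A,C} (union, +1)
HRZ@0: {G} ∪ {A,C} = {A,C,G} (union, +1)
BHJRZ@0: {C,T} ∩ {A,C,G} = {C} (intersection, +0)
DU@0: {C} ∪ {A} = {A,C} (union, +1)
BDHJRUZ@0: {C} ∩ {A,C} = {C} (intersection, +0)
BJ@1: {C} ∪ {G} = {C,G} (union, +1)
RZ@1: {G} ∩ {G} = {G} (intersection, +0)
HRZ@1: {G} ∩ {G} = {G} (intersection, +0)
BHJRZ@1: {C,G} ∩ {G} = {G} (intersection, +0)
DU@1: {A} ∩ {A} = {A} (intersection, +0)
BDHJRUZ@1: {G} ∪ {A} = {A,G} (union, +1)
BJ@2: {C} ∪ {A} = {A,C} (union, +1)
RZ@2: {T} ∪ {C} = {C,T} (union, +1)
HRZ@2: {G} ∪ {C,T} = {C,G,T} (union, +1)
BHJRZ@2: {A,C} ∩ {C,G,T} = {C} (intersection, +0)
DU@2: {A} ∪ {G} = {A,G} (union, +1)
BDHJRUZ@2: {C} ∪ {A,G} = {A,C,G} (union, +1)
BJ@3: {A} ∪ {T} = {A,T} (union, +1)
RZ@3: {T} ∪ {G} = {G,T} (union, +1)
HRZ@3: {T} ∩ {G,T} = {T} (intersection, +0)
BHJRZ@3: {A,T} ∩ {T} = {T} (intersection, +0)
DU@3: {T} ∩ {T} = {T} (intersection, +0)
BDHJRUZ@3: {T} ∩ {T} = {T} (intersection, +0)
per-site changes: [4, 2, 5, 2]; total = 13

C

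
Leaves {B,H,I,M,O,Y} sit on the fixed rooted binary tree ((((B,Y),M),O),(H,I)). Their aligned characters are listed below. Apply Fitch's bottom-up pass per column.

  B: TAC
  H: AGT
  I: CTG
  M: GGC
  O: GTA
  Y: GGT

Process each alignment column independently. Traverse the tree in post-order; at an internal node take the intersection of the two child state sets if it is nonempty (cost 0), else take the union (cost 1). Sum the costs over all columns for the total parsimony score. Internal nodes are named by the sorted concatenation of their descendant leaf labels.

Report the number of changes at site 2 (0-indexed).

4

[col 0] BY: children B:{T}, Y:{G} ∪→ {G,T}; cost 1
[col 0] BMY: children BY:{G,T}, M:{G} ∩→ {G}; cost 0
[col 0] BMOY: children BMY:{G}, O:{G} ∩→ {G}; cost 0
[col 0] HI: children H:{A}, I:{C} ∪→ {A,C}; cost 1
[col 0] BHIMOY: children BMOY:{G}, HI:{A,C} ∪→ {A,C,G}; cost 1
[col 1] BY: children B:{A}, Y:{G} ∪→ {A,G}; cost 1
[col 1] BMY: children BY:{A,G}, M:{G} ∩→ {G}; cost 0
[col 1] BMOY: children BMY:{G}, O:{T} ∪→ {G,T}; cost 1
[col 1] HI: children H:{G}, I:{T} ∪→ {G,T}; cost 1
[col 1] BHIMOY: children BMOY:{G,T}, HI:{G,T} ∩→ {G,T}; cost 0
[col 2] BY: children B:{C}, Y:{T} ∪→ {C,T}; cost 1
[col 2] BMY: children BY:{C,T}, M:{C} ∩→ {C}; cost 0
[col 2] BMOY: children BMY:{C}, O:{A} ∪→ {A,C}; cost 1
[col 2] HI: children H:{T}, I:{G} ∪→ {G,T}; cost 1
[col 2] BHIMOY: children BMOY:{A,C}, HI:{G,T} ∪→ {A,C,G,T}; cost 1
per-site changes: [3, 3, 4]; total = 10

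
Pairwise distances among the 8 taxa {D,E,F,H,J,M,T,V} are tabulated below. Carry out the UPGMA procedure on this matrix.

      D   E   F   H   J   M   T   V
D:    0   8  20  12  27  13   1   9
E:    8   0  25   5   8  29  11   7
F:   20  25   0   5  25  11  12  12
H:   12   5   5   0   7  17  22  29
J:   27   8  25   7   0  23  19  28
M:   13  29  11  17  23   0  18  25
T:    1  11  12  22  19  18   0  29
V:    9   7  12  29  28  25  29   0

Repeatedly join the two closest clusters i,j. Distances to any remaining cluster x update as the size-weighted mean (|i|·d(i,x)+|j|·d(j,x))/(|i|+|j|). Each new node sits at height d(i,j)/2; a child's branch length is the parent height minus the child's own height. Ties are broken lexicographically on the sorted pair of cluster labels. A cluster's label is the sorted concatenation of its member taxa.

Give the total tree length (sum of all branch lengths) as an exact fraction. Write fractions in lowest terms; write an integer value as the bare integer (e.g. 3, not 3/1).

4139/84

step 1: merge (D,T) at d=1; branch lengths D→1/2, T→1/2; new cluster DT
  updated: d(DT,E)=19/2, d(DT,F)=16, d(DT,H)=17, d(DT,J)=23, d(DT,M)=31/2, d(DT,V)=19
step 2: merge (E,H) at d=5; branch lengths E→5/2, H→5/2; new cluster EH
  updated: d(DT,EH)=53/4, d(EH,F)=15, d(EH,J)=15/2, d(EH,M)=23, d(EH,V)=18
step 3: merge (EH,J) at d=15/2; branch lengths EH→5/4, J→15/4; new cluster EHJ
  updated: d(DT,EHJ)=33/2, d(EHJ,F)=55/3, d(EHJ,M)=23, d(EHJ,V)=64/3
step 4: merge (F,M) at d=11; branch lengths F→11/2, M→11/2; new cluster FM
  updated: d(DT,FM)=63/4, d(EHJ,FM)=62/3, d(FM,V)=37/2
step 5: merge (DT,FM) at d=63/4; branch lengths DT→59/8, FM→19/8; new cluster DFMT
  updated: d(DFMT,EHJ)=223/12, d(DFMT,V)=75/4
step 6: merge (DFMT,EHJ) at d=223/12; branch lengths DFMT→17/12, EHJ→133/24; new cluster DEFHJMT
  updated: d(DEFHJMT,V)=139/7
step 7: merge (DEFHJMT,V) at d=139/7; branch lengths DEFHJMT→107/168, V→139/14; new cluster DEFHJMTV
final tree: ((((D:1/2,T:1/2):59/8,(F:11/2,M:11/2):19/8):17/12,((E:5/2,H:5/2):5/4,J:15/4):133/24):107/168,V:139/14)
total length: 4139/84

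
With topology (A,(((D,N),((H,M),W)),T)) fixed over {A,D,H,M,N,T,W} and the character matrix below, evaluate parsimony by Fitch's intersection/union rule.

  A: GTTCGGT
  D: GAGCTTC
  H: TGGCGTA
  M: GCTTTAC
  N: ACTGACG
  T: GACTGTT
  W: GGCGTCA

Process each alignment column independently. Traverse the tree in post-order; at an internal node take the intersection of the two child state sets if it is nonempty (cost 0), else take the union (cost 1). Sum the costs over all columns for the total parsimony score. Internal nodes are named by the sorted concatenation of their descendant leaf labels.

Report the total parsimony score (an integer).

25

DN@0: {G} ∪ {A} = {A,G} (union, +1)
HM@0: {T} ∪ {G} = {G,T} (union, +1)
HMW@0: {G,T} ∩ {G} = {G} (intersection, +0)
DHMNW@0: {A,G} ∩ {G} = {G} (intersection, +0)
DHMNTW@0: {G} ∩ {G} = {G} (intersection, +0)
ADHMNTW@0: {G} ∩ {G} = {G} (intersection, +0)
DN@1: {A} ∪ {C} = {A,C} (union, +1)
HM@1: {G} ∪ {C} = {C,G} (union, +1)
HMW@1: {C,G} ∩ {G} = {G} (intersection, +0)
DHMNW@1: {A,C} ∪ {G} = {A,C,G} (union, +1)
DHMNTW@1: {A,C,G} ∩ {A} = {A} (intersection, +0)
ADHMNTW@1: {T} ∪ {A} = {A,T} (union, +1)
DN@2: {G} ∪ {T} = {G,T} (union, +1)
HM@2: {G} ∪ {T} = {G,T} (union, +1)
HMW@2: {G,T} ∪ {C} = {C,G,T} (union, +1)
DHMNW@2: {G,T} ∩ {C,G,T} = {G,T} (intersection, +0)
DHMNTW@2: {G,T} ∪ {C} = {C,G,T} (union, +1)
ADHMNTW@2: {T} ∩ {C,G,T} = {T} (intersection, +0)
DN@3: {C} ∪ {G} = {C,G} (union, +1)
HM@3: {C} ∪ {T} = {C,T} (union, +1)
HMW@3: {C,T} ∪ {G} = {C,G,T} (union, +1)
DHMNW@3: {C,G} ∩ {C,G,T} = {C,G} (intersection, +0)
DHMNTW@3: {C,G} ∪ {T} = {C,G,T} (union, +1)
ADHMNTW@3: {C} ∩ {C,G,T} = {C} (intersection, +0)
DN@4: {T} ∪ {A} = {A,T} (union, +1)
HM@4: {G} ∪ {T} = {G,T} (union, +1)
HMW@4: {G,T} ∩ {T} = {T} (intersection, +0)
DHMNW@4: {A,T} ∩ {T} = {T} (intersection, +0)
DHMNTW@4: {T} ∪ {G} = {G,T} (union, +1)
ADHMNTW@4: {G} ∩ {G,T} = {G} (intersection, +0)
DN@5: {T} ∪ {C} = {C,T} (union, +1)
HM@5: {T} ∪ {A} = {A,T} (union, +1)
HMW@5: {A,T} ∪ {C} = {A,C,T} (union, +1)
DHMNW@5: {C,T} ∩ {A,C,T} = {C,T} (intersection, +0)
DHMNTW@5: {C,T} ∩ {T} = {T} (intersection, +0)
ADHMNTW@5: {G} ∪ {T} = {G,T} (union, +1)
DN@6: {C} ∪ {G} = {C,G} (union, +1)
HM@6: {A} ∪ {C} = {A,C} (union, +1)
HMW@6: {A,C} ∩ {A} = {A} (intersection, +0)
DHMNW@6: {C,G} ∪ {A} = {A,C,G} (union, +1)
DHMNTW@6: {A,C,G} ∪ {T} = {A,C,G,T} (union, +1)
ADHMNTW@6: {T} ∩ {A,C,G,T} = {T} (intersection, +0)
per-site changes: [2, 4, 4, 4, 3, 4, 4]; total = 25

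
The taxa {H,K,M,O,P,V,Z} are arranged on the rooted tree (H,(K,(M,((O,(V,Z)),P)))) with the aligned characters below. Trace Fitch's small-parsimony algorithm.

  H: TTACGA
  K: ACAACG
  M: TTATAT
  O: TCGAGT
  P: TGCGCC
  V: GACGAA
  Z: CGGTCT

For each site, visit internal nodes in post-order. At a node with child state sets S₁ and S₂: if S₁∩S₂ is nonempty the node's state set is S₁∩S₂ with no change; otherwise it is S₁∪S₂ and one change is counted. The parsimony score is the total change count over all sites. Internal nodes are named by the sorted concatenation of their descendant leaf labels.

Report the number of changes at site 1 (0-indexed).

VZ@0: {G} ∪ {C} = {C,G} (union, +1)
OVZ@0: {T} ∪ {C,G} = {C,G,T} (union, +1)
OPVZ@0: {C,G,T} ∩ {T} = {T} (intersection, +0)
MOPVZ@0: {T} ∩ {T} = {T} (intersection, +0)
KMOPVZ@0: {A} ∪ {T} = {A,T} (union, +1)
HKMOPVZ@0: {T} ∩ {A,T} = {T} (intersection, +0)
VZ@1: {A} ∪ {G} = {A,G} (union, +1)
OVZ@1: {C} ∪ {A,G} = {A,C,G} (union, +1)
OPVZ@1: {A,C,G} ∩ {G} = {G} (intersection, +0)
MOPVZ@1: {T} ∪ {G} = {G,T} (union, +1)
KMOPVZ@1: {C} ∪ {G,T} = {C,G,T} (union, +1)
HKMOPVZ@1: {T} ∩ {C,G,T} = {T} (intersection, +0)
VZ@2: {C} ∪ {G} = {C,G} (union, +1)
OVZ@2: {G} ∩ {C,G} = {G} (intersection, +0)
OPVZ@2: {G} ∪ {C} = {C,G} (union, +1)
MOPVZ@2: {A} ∪ {C,G} = {A,C,G} (union, +1)
KMOPVZ@2: {A} ∩ {A,C,G} = {A} (intersection, +0)
HKMOPVZ@2: {A} ∩ {A} = {A} (intersection, +0)
VZ@3: {G} ∪ {T} = {G,T} (union, +1)
OVZ@3: {A} ∪ {G,T} = {A,G,T} (union, +1)
OPVZ@3: {A,G,T} ∩ {G} = {G} (intersection, +0)
MOPVZ@3: {T} ∪ {G} = {G,T} (union, +1)
KMOPVZ@3: {A} ∪ {G,T} = {A,G,T} (union, +1)
HKMOPVZ@3: {C} ∪ {A,G,T} = {A,C,G,T} (union, +1)
VZ@4: {A} ∪ {C} = {A,C} (union, +1)
OVZ@4: {G} ∪ {A,C} = {A,C,G} (union, +1)
OPVZ@4: {A,C,G} ∩ {C} = {C} (intersection, +0)
MOPVZ@4: {A} ∪ {C} = {A,C} (union, +1)
KMOPVZ@4: {C} ∩ {A,C} = {C} (intersection, +0)
HKMOPVZ@4: {G} ∪ {C} = {C,G} (union, +1)
VZ@5: {A} ∪ {T} = {A,T} (union, +1)
OVZ@5: {T} ∩ {A,T} = {T} (intersection, +0)
OPVZ@5: {T} ∪ {C} = {C,T} (union, +1)
MOPVZ@5: {T} ∩ {C,T} = {T} (intersection, +0)
KMOPVZ@5: {G} ∪ {T} = {G,T} (union, +1)
HKMOPVZ@5: {A} ∪ {G,T} = {A,G,T} (union, +1)
per-site changes: [3, 4, 3, 5, 4, 4]; total = 23

4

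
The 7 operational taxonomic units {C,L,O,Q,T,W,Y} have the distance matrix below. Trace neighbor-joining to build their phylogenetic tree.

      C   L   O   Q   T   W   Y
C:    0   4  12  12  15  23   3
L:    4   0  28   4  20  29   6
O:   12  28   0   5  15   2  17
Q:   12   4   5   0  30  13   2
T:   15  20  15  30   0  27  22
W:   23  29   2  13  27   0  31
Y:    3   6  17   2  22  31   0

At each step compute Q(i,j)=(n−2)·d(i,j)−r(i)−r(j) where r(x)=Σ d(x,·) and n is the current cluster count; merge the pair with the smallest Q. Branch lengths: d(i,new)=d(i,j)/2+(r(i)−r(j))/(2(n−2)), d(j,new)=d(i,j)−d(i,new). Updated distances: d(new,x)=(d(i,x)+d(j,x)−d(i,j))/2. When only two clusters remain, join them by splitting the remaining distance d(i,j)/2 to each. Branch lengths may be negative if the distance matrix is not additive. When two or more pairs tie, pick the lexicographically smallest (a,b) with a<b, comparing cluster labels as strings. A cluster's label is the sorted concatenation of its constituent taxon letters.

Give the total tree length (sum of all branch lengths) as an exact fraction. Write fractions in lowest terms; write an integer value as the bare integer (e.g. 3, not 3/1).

1. join O+W (d=2, Q=-194) ⇒ OW; edges |O|=-18/5, |W|=28/5
  updated: d(C,OW)=33/2, d(L,OW)=55/2, d(OW,Q)=8, d(OW,T)=20, d(OW,Y)=23
2. join OW+T (d=20, Q=-122) ⇒ OTW; edges |OW|=17/2, |T|=23/2
  updated: d(C,OTW)=23/4, d(L,OTW)=55/4, d(OTW,Q)=9, d(OTW,Y)=25/2
3. join C+OTW (d=23/4, Q=-97/2) ⇒ COTW; edges |C|=1/6, |OTW|=67/12
  updated: d(COTW,L)=6, d(COTW,Q)=61/8, d(COTW,Y)=39/8
4. join COTW+L (d=6, Q=-45/2) ⇒ CLOTW; edges |COTW|=29/8, |L|=19/8
  updated: d(CLOTW,Q)=45/16, d(CLOTW,Y)=39/16
5. join CLOTW+Q (d=45/16, Q=-29/4) ⇒ CLOQTW; edges |CLOTW|=13/8, |Q|=19/16
  updated: d(CLOQTW,Y)=13/16
6. join CLOQTW+Y (d=13/16) ⇒ CLOQTWY; edges |CLOQTW|=13/32, |Y|=13/32
final tree: ((((C:1/6,((O:-18/5,W:28/5):17/2,T:23/2):67/12):29/8,L:19/8):13/8,Q:19/16):13/32,Y:13/32)
total length: 299/8

299/8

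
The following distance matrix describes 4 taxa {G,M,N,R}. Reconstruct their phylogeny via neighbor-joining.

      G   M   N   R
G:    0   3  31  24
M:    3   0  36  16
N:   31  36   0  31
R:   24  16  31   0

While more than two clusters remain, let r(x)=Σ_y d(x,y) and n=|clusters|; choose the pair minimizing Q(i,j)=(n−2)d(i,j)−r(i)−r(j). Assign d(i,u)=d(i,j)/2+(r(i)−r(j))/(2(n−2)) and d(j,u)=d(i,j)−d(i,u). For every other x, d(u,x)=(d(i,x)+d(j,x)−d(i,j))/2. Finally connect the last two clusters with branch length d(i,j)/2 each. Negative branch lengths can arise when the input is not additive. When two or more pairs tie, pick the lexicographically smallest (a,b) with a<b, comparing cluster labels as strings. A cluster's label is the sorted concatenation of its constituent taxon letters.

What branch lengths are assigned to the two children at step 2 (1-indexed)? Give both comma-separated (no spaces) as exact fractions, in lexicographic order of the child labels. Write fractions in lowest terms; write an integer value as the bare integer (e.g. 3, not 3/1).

iteration 1: select G,M (d=3, Q=-107); attach at lengths (9/4, 3/4); label the merged cluster GM
  updated: d(GM,N)=32, d(GM,R)=37/2
iteration 2: select GM,N (d=32, Q=-163/2); attach at lengths (39/4, 89/4); label the merged cluster GMN
  updated: d(GMN,R)=35/4
iteration 3: select GMN,R (d=35/4); attach at lengths (35/8, 35/8); label the merged cluster GMNR
final tree: (((G:9/4,M:3/4):39/4,N:89/4):35/8,R:35/8)
total length: 175/4

39/4,89/4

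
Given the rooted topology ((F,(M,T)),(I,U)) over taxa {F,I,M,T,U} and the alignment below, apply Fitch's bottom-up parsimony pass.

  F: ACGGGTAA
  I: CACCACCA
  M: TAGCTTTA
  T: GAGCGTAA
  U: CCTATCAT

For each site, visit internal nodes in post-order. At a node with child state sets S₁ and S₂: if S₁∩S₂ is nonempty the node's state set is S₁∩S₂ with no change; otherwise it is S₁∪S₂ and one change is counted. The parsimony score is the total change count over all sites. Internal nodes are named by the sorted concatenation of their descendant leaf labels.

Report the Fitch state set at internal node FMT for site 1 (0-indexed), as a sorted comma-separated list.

A,C

site 0, node MT: M={T} ∪ T={G} → {G,T} (+1)
site 0, node FMT: F={A} ∪ MT={G,T} → {A,G,T} (+1)
site 0, node IU: I={C} ∩ U={C} → {C} (+0)
site 0, node FIMTU: FMT={A,G,T} ∪ IU={C} → {A,C,G,T} (+1)
site 1, node MT: M={A} ∩ T={A} → {A} (+0)
site 1, node FMT: F={C} ∪ MT={A} → {A,C} (+1)
site 1, node IU: I={A} ∪ U={C} → {A,C} (+1)
site 1, node FIMTU: FMT={A,C} ∩ IU={A,C} → {A,C} (+0)
site 2, node MT: M={G} ∩ T={G} → {G} (+0)
site 2, node FMT: F={G} ∩ MT={G} → {G} (+0)
site 2, node IU: I={C} ∪ U={T} → {C,T} (+1)
site 2, node FIMTU: FMT={G} ∪ IU={C,T} → {C,G,T} (+1)
site 3, node MT: M={C} ∩ T={C} → {C} (+0)
site 3, node FMT: F={G} ∪ MT={C} → {C,G} (+1)
site 3, node IU: I={C} ∪ U={A} → {A,C} (+1)
site 3, node FIMTU: FMT={C,G} ∩ IU={A,C} → {C} (+0)
site 4, node MT: M={T} ∪ T={G} → {G,T} (+1)
site 4, node FMT: F={G} ∩ MT={G,T} → {G} (+0)
site 4, node IU: I={A} ∪ U={T} → {A,T} (+1)
site 4, node FIMTU: FMT={G} ∪ IU={A,T} → {A,G,T} (+1)
site 5, node MT: M={T} ∩ T={T} → {T} (+0)
site 5, node FMT: F={T} ∩ MT={T} → {T} (+0)
site 5, node IU: I={C} ∩ U={C} → {C} (+0)
site 5, node FIMTU: FMT={T} ∪ IU={C} → {C,T} (+1)
site 6, node MT: M={T} ∪ T={A} → {A,T} (+1)
site 6, node FMT: F={A} ∩ MT={A,T} → {A} (+0)
site 6, node IU: I={C} ∪ U={A} → {A,C} (+1)
site 6, node FIMTU: FMT={A} ∩ IU={A,C} → {A} (+0)
site 7, node MT: M={A} ∩ T={A} → {A} (+0)
site 7, node FMT: F={A} ∩ MT={A} → {A} (+0)
site 7, node IU: I={A} ∪ U={T} → {A,T} (+1)
site 7, node FIMTU: FMT={A} ∩ IU={A,T} → {A} (+0)
per-site changes: [3, 2, 2, 2, 3, 1, 2, 1]; total = 16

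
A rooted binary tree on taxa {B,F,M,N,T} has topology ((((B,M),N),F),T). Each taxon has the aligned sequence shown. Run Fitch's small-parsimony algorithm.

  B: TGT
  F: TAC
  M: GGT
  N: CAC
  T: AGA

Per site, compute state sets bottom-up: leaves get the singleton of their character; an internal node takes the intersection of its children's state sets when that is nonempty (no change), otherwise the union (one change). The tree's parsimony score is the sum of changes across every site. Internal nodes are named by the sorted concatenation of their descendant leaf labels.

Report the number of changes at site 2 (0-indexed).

2

[col 0] BM: children B:{T}, M:{G} ∪→ {G,T}; cost 1
[col 0] BMN: children BM:{G,T}, N:{C} ∪→ {C,G,T}; cost 1
[col 0] BFMN: children BMN:{C,G,T}, F:{T} ∩→ {T}; cost 0
[col 0] BFMNT: children BFMN:{T}, T:{A} ∪→ {A,T}; cost 1
[col 1] BM: children B:{G}, M:{G} ∩→ {G}; cost 0
[col 1] BMN: children BM:{G}, N:{A} ∪→ {A,G}; cost 1
[col 1] BFMN: children BMN:{A,G}, F:{A} ∩→ {A}; cost 0
[col 1] BFMNT: children BFMN:{A}, T:{G} ∪→ {A,G}; cost 1
[col 2] BM: children B:{T}, M:{T} ∩→ {T}; cost 0
[col 2] BMN: children BM:{T}, N:{C} ∪→ {C,T}; cost 1
[col 2] BFMN: children BMN:{C,T}, F:{C} ∩→ {C}; cost 0
[col 2] BFMNT: children BFMN:{C}, T:{A} ∪→ {A,C}; cost 1
per-site changes: [3, 2, 2]; total = 7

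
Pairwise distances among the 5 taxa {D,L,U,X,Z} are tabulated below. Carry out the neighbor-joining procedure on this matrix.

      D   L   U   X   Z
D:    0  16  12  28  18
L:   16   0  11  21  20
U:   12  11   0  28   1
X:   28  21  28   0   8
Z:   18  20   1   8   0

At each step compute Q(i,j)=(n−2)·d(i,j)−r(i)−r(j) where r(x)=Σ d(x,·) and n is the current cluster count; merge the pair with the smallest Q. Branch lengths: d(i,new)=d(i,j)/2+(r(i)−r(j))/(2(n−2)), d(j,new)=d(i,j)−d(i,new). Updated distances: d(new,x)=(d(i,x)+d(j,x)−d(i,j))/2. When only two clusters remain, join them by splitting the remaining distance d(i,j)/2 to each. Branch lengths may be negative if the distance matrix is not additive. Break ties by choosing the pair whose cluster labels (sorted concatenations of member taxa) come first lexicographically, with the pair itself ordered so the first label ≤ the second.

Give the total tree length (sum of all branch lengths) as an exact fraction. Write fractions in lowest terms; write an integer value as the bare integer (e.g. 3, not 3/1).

iteration 1: select X,Z (d=8, Q=-108); attach at lengths (31/3, -7/3); label the merged cluster XZ
  updated: d(D,XZ)=19, d(L,XZ)=33/2, d(U,XZ)=21/2
iteration 2: select D,L (d=16, Q=-117/2); attach at lengths (71/8, 57/8); label the merged cluster DL
  updated: d(DL,U)=7/2, d(DL,XZ)=39/4
iteration 3: select DL,U (d=7/2, Q=-95/4); attach at lengths (11/8, 17/8); label the merged cluster DLU
  updated: d(DLU,XZ)=67/8
iteration 4: select DLU,XZ (d=67/8); attach at lengths (67/16, 67/16); label the merged cluster DLUXZ
final tree: (((D:71/8,L:57/8):11/8,U:17/8):67/16,(X:31/3,Z:-7/3):67/16)
total length: 287/8

287/8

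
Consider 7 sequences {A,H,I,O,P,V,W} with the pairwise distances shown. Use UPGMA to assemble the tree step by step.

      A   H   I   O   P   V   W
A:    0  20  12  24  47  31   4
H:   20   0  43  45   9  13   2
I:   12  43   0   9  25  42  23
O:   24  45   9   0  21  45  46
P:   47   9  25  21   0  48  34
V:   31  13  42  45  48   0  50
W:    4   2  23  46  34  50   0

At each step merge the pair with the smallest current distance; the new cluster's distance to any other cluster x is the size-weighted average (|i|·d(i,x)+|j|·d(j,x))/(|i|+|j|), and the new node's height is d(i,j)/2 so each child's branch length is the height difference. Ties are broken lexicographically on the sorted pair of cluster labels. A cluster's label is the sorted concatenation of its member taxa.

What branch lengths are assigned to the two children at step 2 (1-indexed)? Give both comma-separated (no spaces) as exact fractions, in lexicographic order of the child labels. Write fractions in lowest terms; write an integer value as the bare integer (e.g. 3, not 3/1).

step 1: merge (H,W) at d=2; branch lengths H→1, W→1; new cluster HW
  updated: d(A,HW)=12, d(HW,I)=33, d(HW,O)=91/2, d(HW,P)=43/2, d(HW,V)=63/2
step 2: merge (I,O) at d=9; branch lengths I→9/2, O→9/2; new cluster IO
  updated: d(A,IO)=18, d(HW,IO)=157/4, d(IO,P)=23, d(IO,V)=87/2
step 3: merge (A,HW) at d=12; branch lengths A→6, HW→5; new cluster AHW
  updated: d(AHW,IO)=193/6, d(AHW,P)=30, d(AHW,V)=94/3
step 4: merge (IO,P) at d=23; branch lengths IO→7, P→23/2; new cluster IOP
  updated: d(AHW,IOP)=283/9, d(IOP,V)=45
step 5: merge (AHW,V) at d=94/3; branch lengths AHW→29/3, V→47/3; new cluster AHVW
  updated: d(AHVW,IOP)=209/6
step 6: merge (AHVW,IOP) at d=209/6; branch lengths AHVW→7/4, IOP→71/12; new cluster AHIOPVW
final tree: (((A:6,(H:1,W:1):5):29/3,V:47/3):7/4,((I:9/2,O:9/2):7,P:23/2):71/12)
total length: 147/2

9/2,9/2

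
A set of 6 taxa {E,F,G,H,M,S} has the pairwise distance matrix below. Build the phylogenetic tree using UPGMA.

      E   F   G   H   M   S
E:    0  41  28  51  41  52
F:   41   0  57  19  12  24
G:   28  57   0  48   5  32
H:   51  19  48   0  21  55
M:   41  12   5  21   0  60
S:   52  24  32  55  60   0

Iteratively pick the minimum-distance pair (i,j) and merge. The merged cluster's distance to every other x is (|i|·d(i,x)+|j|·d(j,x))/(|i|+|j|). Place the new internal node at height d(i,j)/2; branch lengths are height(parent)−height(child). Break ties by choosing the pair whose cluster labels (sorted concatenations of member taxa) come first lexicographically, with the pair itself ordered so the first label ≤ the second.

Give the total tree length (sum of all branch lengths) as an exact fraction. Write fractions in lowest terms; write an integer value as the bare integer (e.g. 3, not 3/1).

step 1: merge (G,M) at d=5; branch lengths G→5/2, M→5/2; new cluster GM
  updated: d(E,GM)=69/2, d(F,GM)=69/2, d(GM,H)=69/2, d(GM,S)=46
step 2: merge (F,H) at d=19; branch lengths F→19/2, H→19/2; new cluster FH
  updated: d(E,FH)=46, d(FH,GM)=69/2, d(FH,S)=79/2
step 3: merge (E,GM) at d=69/2; branch lengths E→69/4, GM→59/4; new cluster EGM
  updated: d(EGM,FH)=115/3, d(EGM,S)=48
step 4: merge (EGM,FH) at d=115/3; branch lengths EGM→23/12, FH→29/3; new cluster EFGHM
  updated: d(EFGHM,S)=223/5
step 5: merge (EFGHM,S) at d=223/5; branch lengths EFGHM→47/15, S→223/10; new cluster EFGHMS
final tree: (((E:69/4,(G:5/2,M:5/2):59/4):23/12,(F:19/2,H:19/2):29/3):47/15,S:223/10)
total length: 5581/60

5581/60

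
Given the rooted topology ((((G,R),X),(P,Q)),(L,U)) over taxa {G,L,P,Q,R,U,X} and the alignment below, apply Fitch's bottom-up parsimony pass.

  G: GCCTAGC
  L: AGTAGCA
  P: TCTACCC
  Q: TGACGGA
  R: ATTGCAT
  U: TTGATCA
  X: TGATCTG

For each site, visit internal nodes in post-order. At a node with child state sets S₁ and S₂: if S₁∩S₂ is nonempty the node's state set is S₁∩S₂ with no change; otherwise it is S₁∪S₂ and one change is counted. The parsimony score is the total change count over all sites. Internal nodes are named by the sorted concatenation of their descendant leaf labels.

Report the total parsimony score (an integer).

26

[col 0] GR: children G:{G}, R:{A} ∪→ {A,G}; cost 1
[col 0] GRX: children GR:{A,G}, X:{T} ∪→ {A,G,T}; cost 1
[col 0] PQ: children P:{T}, Q:{T} ∩→ {T}; cost 0
[col 0] GPQRX: children GRX:{A,G,T}, PQ:{T} ∩→ {T}; cost 0
[col 0] LU: children L:{A}, U:{T} ∪→ {A,T}; cost 1
[col 0] GLPQRUX: children GPQRX:{T}, LU:{A,T} ∩→ {T}; cost 0
[col 1] GR: children G:{C}, R:{T} ∪→ {C,T}; cost 1
[col 1] GRX: children GR:{C,T}, X:{G} ∪→ {C,G,T}; cost 1
[col 1] PQ: children P:{C}, Q:{G} ∪→ {C,G}; cost 1
[col 1] GPQRX: children GRX:{C,G,T}, PQ:{C,G} ∩→ {C,G}; cost 0
[col 1] LU: children L:{G}, U:{T} ∪→ {G,T}; cost 1
[col 1] GLPQRUX: children GPQRX:{C,G}, LU:{G,T} ∩→ {G}; cost 0
[col 2] GR: children G:{C}, R:{T} ∪→ {C,T}; cost 1
[col 2] GRX: children GR:{C,T}, X:{A} ∪→ {A,C,T}; cost 1
[col 2] PQ: children P:{T}, Q:{A} ∪→ {A,T}; cost 1
[col 2] GPQRX: children GRX:{A,C,T}, PQ:{A,T} ∩→ {A,T}; cost 0
[col 2] LU: children L:{T}, U:{G} ∪→ {G,T}; cost 1
[col 2] GLPQRUX: children GPQRX:{A,T}, LU:{G,T} ∩→ {T}; cost 0
[col 3] GR: children G:{T}, R:{G} ∪→ {G,T}; cost 1
[col 3] GRX: children GR:{G,T}, X:{T} ∩→ {T}; cost 0
[col 3] PQ: children P:{A}, Q:{C} ∪→ {A,C}; cost 1
[col 3] GPQRX: children GRX:{T}, PQ:{A,C} ∪→ {A,C,T}; cost 1
[col 3] LU: children L:{A}, U:{A} ∩→ {A}; cost 0
[col 3] GLPQRUX: children GPQRX:{A,C,T}, LU:{A} ∩→ {A}; cost 0
[col 4] GR: children G:{A}, R:{C} ∪→ {A,C}; cost 1
[col 4] GRX: children GR:{A,C}, X:{C} ∩→ {C}; cost 0
[col 4] PQ: children P:{C}, Q:{G} ∪→ {C,G}; cost 1
[col 4] GPQRX: children GRX:{C}, PQ:{C,G} ∩→ {C}; cost 0
[col 4] LU: children L:{G}, U:{T} ∪→ {G,T}; cost 1
[col 4] GLPQRUX: children GPQRX:{C}, LU:{G,T} ∪→ {C,G,T}; cost 1
[col 5] GR: children G:{G}, R:{A} ∪→ {A,G}; cost 1
[col 5] GRX: children GR:{A,G}, X:{T} ∪→ {A,G,T}; cost 1
[col 5] PQ: children P:{C}, Q:{G} ∪→ {C,G}; cost 1
[col 5] GPQRX: children GRX:{A,G,T}, PQ:{C,G} ∩→ {G}; cost 0
[col 5] LU: children L:{C}, U:{C} ∩→ {C}; cost 0
[col 5] GLPQRUX: children GPQRX:{G}, LU:{C} ∪→ {C,G}; cost 1
[col 6] GR: children G:{C}, R:{T} ∪→ {C,T}; cost 1
[col 6] GRX: children GR:{C,T}, X:{G} ∪→ {C,G,T}; cost 1
[col 6] PQ: children P:{C}, Q:{A} ∪→ {A,C}; cost 1
[col 6] GPQRX: children GRX:{C,G,T}, PQ:{A,C} ∩→ {C}; cost 0
[col 6] LU: children L:{A}, U:{A} ∩→ {A}; cost 0
[col 6] GLPQRUX: children GPQRX:{C}, LU:{A} ∪→ {A,C}; cost 1
per-site changes: [3, 4, 4, 3, 4, 4, 4]; total = 26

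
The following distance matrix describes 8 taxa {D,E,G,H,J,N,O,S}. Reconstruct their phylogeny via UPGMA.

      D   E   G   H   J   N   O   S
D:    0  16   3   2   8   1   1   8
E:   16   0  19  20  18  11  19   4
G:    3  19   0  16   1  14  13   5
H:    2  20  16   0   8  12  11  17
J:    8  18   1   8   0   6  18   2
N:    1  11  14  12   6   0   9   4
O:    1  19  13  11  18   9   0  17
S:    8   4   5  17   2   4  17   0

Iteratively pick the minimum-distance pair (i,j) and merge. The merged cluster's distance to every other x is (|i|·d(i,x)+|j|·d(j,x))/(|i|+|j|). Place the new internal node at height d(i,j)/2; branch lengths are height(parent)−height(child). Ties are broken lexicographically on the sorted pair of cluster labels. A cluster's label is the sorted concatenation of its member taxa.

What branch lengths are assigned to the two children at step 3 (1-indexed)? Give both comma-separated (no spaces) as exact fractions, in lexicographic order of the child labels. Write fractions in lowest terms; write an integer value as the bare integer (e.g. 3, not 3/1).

5/4,7/4

step 1: merge (D,N) at d=1; branch lengths D→1/2, N→1/2; new cluster DN
  updated: d(DN,E)=27/2, d(DN,G)=17/2, d(DN,H)=7, d(DN,J)=7, d(DN,O)=5, d(DN,S)=6
step 2: merge (G,J) at d=1; branch lengths G→1/2, J→1/2; new cluster GJ
  updated: d(DN,GJ)=31/4, d(E,GJ)=37/2, d(GJ,H)=12, d(GJ,O)=31/2, d(GJ,S)=7/2
step 3: merge (GJ,S) at d=7/2; branch lengths GJ→5/4, S→7/4; new cluster GJS
  updated: d(DN,GJS)=43/6, d(E,GJS)=41/3, d(GJS,H)=41/3, d(GJS,O)=16
step 4: merge (DN,O) at d=5; branch lengths DN→2, O→5/2; new cluster DNO
  updated: d(DNO,E)=46/3, d(DNO,GJS)=91/9, d(DNO,H)=25/3
step 5: merge (DNO,H) at d=25/3; branch lengths DNO→5/3, H→25/6; new cluster DHNO
  updated: d(DHNO,E)=33/2, d(DHNO,GJS)=11
step 6: merge (DHNO,GJS) at d=11; branch lengths DHNO→4/3, GJS→15/4; new cluster DGHJNOS
  updated: d(DGHJNOS,E)=107/7
step 7: merge (DGHJNOS,E) at d=107/7; branch lengths DGHJNOS→15/7, E→107/14; new cluster DEGHJNOS
final tree: (((((D:1/2,N:1/2):2,O:5/2):5/3,H:25/6):4/3,((G:1/2,J:1/2):5/4,S:7/4):15/4):15/7,E:107/14)
total length: 2537/84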